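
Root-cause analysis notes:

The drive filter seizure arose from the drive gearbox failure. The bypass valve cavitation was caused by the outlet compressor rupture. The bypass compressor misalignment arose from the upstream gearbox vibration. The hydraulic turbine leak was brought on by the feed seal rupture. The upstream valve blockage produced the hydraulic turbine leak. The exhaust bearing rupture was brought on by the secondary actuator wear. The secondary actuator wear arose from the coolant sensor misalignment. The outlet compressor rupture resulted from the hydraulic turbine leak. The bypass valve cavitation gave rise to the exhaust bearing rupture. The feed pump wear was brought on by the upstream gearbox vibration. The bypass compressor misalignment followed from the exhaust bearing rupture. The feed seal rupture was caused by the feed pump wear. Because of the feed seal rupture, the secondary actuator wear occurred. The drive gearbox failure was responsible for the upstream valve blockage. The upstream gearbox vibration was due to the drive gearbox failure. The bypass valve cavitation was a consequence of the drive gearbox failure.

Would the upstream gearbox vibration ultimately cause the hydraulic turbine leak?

Yes

There is a causal chain: the upstream gearbox vibration → the feed pump wear → the feed seal rupture → the hydraulic turbine leak.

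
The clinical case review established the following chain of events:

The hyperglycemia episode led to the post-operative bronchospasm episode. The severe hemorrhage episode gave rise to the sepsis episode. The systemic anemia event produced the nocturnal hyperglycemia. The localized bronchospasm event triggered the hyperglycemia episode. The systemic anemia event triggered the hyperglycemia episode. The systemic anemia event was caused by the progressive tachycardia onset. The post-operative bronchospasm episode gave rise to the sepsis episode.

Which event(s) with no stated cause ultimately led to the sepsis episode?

the localized bronchospasm event, the progressive tachycardia onset, the severe hemorrhage episode

Tracing upstream from the sepsis episode: the sepsis episode ← the severe hemorrhage episode.
A separate upstream branch: the sepsis episode ← the post-operative bronchospasm episode ← the hyperglycemia episode ← the systemic anemia event ← the progressive tachycardia onset.
A separate upstream branch: the sepsis episode ← the post-operative bronchospasm episode ← the hyperglycemia episode ← the localized bronchospasm event.
Each of those chain origins has no stated cause.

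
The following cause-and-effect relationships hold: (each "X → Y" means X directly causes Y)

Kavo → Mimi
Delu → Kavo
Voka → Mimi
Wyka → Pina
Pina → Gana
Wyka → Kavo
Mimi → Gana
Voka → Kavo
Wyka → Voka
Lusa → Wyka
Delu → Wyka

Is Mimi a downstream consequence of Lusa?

Yes

There is a causal chain: Lusa → Wyka → Voka → Mimi.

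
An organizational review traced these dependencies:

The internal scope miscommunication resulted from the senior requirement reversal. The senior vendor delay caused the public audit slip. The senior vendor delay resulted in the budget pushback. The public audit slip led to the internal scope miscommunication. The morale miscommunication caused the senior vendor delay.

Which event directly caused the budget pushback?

the senior vendor delay

Upstream contributors include the morale miscommunication, but only the senior vendor delay feeds directly into the budget pushback.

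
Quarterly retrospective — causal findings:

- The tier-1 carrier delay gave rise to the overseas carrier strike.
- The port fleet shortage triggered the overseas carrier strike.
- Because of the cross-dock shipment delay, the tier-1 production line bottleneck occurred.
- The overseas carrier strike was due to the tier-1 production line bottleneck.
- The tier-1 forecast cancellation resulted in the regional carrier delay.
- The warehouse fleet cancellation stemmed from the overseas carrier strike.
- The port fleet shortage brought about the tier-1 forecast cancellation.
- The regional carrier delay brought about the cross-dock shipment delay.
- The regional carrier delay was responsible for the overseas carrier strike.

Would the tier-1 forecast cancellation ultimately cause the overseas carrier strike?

There is a causal chain: the tier-1 forecast cancellation → the regional carrier delay → the overseas carrier strike.

Yes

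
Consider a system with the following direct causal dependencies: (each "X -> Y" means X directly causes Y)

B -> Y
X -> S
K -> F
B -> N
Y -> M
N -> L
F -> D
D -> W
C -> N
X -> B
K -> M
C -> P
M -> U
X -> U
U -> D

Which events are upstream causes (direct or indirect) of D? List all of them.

B, F, K, M, U, X, Y

Immediate causes of D: F, U.
Further upstream: X, B, Y, K, M.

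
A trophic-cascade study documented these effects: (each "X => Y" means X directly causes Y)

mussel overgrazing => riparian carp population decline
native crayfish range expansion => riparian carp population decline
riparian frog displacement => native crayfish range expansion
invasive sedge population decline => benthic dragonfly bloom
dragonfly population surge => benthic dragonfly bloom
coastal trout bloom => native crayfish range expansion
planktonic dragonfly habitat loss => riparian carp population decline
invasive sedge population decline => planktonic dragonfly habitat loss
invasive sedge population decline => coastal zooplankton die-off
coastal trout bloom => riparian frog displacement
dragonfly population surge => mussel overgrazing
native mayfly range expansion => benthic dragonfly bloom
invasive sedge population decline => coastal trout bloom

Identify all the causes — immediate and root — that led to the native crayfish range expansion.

Immediate causes of the native crayfish range expansion: the coastal trout bloom, the riparian frog displacement.
Further upstream: the invasive sedge population decline.

the coastal trout bloom, the invasive sedge population decline, the riparian frog displacement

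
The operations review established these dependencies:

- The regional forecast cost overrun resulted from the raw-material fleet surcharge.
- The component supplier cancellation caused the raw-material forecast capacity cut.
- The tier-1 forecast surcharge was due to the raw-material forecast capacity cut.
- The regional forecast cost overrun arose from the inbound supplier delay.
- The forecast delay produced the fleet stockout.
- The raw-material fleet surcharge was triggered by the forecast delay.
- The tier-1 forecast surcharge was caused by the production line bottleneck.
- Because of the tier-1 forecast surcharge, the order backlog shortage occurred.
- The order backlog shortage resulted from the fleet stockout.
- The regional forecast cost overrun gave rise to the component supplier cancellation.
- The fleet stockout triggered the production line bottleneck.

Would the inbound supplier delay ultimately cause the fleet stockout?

No

The inbound supplier delay leads to the regional forecast cost overrun, the component supplier cancellation, the raw-material forecast capacity cut, the tier-1 forecast surcharge, the order backlog shortage; the fleet stockout is not among them.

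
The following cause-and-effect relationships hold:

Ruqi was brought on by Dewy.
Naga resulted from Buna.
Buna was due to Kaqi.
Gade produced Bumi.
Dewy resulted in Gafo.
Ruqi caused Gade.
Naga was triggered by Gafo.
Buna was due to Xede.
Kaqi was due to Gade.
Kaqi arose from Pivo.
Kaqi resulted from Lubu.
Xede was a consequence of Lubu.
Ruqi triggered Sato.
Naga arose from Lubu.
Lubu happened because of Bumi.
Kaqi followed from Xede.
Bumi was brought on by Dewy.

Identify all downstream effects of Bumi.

Buna, Kaqi, Lubu, Naga, Xede

Direct effects: Lubu.
2 steps out: Xede, Kaqi, Naga.
3 steps out: Buna.
Not reachable from it: Dewy, Ruqi, Sato, Gade, Gafo, Pivo.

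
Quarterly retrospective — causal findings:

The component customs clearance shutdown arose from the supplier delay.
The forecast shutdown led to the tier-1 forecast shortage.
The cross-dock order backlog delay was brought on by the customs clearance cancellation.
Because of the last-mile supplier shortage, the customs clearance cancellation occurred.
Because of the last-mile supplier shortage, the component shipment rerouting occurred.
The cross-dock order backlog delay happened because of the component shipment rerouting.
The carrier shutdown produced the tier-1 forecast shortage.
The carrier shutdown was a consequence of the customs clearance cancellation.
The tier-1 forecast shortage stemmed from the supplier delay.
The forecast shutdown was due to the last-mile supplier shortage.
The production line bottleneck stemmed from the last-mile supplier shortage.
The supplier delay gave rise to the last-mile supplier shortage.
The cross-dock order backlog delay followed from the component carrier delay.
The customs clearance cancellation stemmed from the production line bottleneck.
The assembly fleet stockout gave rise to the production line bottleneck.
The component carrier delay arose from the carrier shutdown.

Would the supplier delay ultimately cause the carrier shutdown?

There is a causal chain: the supplier delay → the last-mile supplier shortage → the customs clearance cancellation → the carrier shutdown.

Yes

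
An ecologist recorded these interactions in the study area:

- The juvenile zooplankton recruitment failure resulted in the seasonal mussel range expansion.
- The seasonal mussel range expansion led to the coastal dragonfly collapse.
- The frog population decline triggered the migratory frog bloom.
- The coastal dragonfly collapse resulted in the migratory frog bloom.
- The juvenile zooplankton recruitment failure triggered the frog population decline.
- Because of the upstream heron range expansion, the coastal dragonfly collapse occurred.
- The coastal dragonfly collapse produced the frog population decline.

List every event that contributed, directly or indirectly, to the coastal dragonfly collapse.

the juvenile zooplankton recruitment failure, the seasonal mussel range expansion, the upstream heron range expansion

Immediate causes of the coastal dragonfly collapse: the seasonal mussel range expansion, the upstream heron range expansion.
Further upstream: the juvenile zooplankton recruitment failure.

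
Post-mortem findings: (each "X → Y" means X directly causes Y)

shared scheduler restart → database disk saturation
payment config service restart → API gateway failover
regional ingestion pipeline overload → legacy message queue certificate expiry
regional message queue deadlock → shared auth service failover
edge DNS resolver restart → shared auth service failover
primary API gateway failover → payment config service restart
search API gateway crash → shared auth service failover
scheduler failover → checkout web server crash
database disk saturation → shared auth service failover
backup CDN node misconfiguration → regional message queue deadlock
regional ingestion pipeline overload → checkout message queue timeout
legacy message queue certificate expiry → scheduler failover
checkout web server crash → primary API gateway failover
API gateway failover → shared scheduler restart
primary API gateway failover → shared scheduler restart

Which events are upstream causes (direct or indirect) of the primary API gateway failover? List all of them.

Immediate cause of the primary API gateway failover: the checkout web server crash.
Further upstream: the regional ingestion pipeline overload, the legacy message queue certificate expiry, the scheduler failover.

the checkout web server crash, the legacy message queue certificate expiry, the regional ingestion pipeline overload, the scheduler failover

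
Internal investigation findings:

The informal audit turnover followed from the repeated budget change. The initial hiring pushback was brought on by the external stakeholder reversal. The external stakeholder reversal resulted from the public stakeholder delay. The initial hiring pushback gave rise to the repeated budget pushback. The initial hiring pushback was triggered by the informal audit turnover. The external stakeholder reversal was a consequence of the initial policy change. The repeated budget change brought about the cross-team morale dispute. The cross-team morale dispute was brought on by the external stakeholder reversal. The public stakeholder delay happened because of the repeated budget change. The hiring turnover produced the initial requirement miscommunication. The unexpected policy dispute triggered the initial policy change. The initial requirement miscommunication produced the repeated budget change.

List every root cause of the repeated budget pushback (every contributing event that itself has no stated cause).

the hiring turnover, the unexpected policy dispute

Tracing upstream from the repeated budget pushback: the repeated budget pushback ← the initial hiring pushback ← the external stakeholder reversal ← the initial policy change ← the unexpected policy dispute.
A separate upstream branch: the repeated budget pushback ← the initial hiring pushback ← the informal audit turnover ← the repeated budget change ← the initial requirement miscommunication ← the hiring turnover.
Each of those chain origins has no stated cause.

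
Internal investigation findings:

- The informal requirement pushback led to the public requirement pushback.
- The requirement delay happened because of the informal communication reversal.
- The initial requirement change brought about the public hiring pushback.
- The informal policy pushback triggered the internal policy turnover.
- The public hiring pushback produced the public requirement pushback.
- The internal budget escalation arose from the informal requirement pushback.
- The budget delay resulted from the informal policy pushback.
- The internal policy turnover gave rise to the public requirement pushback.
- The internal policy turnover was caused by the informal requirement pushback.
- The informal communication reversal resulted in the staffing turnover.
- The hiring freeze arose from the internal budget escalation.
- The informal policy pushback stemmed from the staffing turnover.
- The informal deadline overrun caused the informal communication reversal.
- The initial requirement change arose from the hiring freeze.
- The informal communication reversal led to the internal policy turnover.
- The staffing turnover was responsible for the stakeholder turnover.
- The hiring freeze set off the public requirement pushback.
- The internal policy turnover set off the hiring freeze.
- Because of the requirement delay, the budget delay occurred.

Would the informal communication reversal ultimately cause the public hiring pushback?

There is a causal chain: the informal communication reversal → the internal policy turnover → the hiring freeze → the initial requirement change → the public hiring pushback.

Yes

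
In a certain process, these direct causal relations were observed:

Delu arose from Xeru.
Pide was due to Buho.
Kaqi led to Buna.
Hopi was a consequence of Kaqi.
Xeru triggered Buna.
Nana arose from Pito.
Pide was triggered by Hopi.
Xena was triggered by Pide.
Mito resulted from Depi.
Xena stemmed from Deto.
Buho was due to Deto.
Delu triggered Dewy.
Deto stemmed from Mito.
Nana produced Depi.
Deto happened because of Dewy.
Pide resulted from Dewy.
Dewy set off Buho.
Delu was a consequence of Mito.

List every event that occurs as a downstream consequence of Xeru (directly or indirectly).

Buho, Buna, Delu, Deto, Dewy, Pide, Xena

Direct effects: Delu, Buna.
2 steps out: Dewy.
3 steps out: Deto, Buho, Pide.
4 steps out: Xena.
Not reachable from it: Pito, Nana, Depi, Mito, Kaqi, Hopi.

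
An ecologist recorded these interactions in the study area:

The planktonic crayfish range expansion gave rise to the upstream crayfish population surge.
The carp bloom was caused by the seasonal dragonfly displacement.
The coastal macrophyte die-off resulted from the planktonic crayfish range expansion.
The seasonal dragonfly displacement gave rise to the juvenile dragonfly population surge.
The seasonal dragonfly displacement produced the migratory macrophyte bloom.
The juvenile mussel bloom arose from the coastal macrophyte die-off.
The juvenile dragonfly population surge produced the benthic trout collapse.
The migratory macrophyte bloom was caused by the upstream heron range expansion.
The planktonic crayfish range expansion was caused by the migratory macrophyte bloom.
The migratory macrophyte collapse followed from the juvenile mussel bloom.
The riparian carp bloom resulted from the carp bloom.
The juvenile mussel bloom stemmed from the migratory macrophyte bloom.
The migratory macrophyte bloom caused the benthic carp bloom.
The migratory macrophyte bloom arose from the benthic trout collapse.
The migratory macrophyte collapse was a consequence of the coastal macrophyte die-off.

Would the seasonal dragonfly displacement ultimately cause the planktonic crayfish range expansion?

There is a causal chain: the seasonal dragonfly displacement → the migratory macrophyte bloom → the planktonic crayfish range expansion.

Yes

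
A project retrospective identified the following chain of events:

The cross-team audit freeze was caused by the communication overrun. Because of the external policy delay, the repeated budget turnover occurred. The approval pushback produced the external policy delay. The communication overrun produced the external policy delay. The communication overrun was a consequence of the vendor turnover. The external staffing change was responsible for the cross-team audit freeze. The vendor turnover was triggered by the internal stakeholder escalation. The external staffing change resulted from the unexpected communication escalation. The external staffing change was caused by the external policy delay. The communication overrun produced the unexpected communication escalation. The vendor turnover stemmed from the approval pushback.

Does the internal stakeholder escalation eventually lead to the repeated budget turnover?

There is a causal chain: the internal stakeholder escalation → the vendor turnover → the communication overrun → the external policy delay → the repeated budget turnover.

Yes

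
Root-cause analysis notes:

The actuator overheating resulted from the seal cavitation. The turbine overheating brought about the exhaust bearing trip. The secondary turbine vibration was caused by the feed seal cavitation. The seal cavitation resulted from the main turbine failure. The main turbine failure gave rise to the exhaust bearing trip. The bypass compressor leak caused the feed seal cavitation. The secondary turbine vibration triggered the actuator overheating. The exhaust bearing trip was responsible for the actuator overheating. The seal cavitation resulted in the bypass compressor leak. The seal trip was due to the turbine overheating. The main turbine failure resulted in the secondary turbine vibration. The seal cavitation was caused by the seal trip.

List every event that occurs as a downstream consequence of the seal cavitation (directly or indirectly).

Direct effects: the bypass compressor leak, the actuator overheating.
2 steps out: the feed seal cavitation.
3 steps out: the secondary turbine vibration.
Not reachable from it: the turbine overheating, the seal trip, the main turbine failure, the exhaust bearing trip.

the actuator overheating, the bypass compressor leak, the feed seal cavitation, the secondary turbine vibration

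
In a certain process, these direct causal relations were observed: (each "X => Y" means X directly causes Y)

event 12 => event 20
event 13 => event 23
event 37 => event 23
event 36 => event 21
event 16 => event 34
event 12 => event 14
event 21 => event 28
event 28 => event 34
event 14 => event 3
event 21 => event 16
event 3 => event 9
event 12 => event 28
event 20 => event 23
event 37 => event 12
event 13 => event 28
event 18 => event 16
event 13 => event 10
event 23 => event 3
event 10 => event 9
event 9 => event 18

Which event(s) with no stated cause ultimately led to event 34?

Tracing upstream from event 34: event 34 ← event 16 ← event 21 ← event 36.
A separate upstream branch: event 34 ← event 28 ← event 13.
A separate upstream branch: event 34 ← event 28 ← event 12 ← event 37.
Each of those chain origins has no stated cause.

event 13, event 36, event 37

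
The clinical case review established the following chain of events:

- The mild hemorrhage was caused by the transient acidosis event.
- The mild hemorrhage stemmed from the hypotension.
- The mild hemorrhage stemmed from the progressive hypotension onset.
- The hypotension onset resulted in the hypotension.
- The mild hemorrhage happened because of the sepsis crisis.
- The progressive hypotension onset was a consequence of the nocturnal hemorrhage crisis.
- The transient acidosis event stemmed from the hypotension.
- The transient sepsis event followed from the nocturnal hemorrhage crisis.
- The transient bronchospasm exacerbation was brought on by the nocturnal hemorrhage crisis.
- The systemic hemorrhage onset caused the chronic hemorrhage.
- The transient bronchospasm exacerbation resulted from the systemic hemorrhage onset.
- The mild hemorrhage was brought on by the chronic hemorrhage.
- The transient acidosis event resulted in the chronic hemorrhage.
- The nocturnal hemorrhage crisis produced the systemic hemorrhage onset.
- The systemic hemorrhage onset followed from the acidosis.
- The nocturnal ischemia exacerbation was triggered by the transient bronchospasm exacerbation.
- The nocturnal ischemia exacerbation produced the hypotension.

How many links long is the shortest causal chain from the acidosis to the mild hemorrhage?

Shortest chain: the acidosis → the systemic hemorrhage onset → the chronic hemorrhage → the mild hemorrhage.

3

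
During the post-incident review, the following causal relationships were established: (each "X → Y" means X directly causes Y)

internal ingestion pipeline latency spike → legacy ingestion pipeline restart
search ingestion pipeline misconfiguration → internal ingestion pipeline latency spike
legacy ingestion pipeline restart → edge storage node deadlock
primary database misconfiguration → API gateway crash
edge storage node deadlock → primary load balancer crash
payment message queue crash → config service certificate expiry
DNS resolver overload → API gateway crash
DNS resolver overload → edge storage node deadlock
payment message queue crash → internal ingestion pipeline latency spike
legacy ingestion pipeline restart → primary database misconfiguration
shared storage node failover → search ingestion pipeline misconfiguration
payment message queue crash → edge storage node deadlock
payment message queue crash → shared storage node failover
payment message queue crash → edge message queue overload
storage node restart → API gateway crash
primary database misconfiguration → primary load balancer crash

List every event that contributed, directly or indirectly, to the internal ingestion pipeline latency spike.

Immediate causes of the internal ingestion pipeline latency spike: the payment message queue crash, the search ingestion pipeline misconfiguration.
Further upstream: the shared storage node failover.

the payment message queue crash, the search ingestion pipeline misconfiguration, the shared storage node failover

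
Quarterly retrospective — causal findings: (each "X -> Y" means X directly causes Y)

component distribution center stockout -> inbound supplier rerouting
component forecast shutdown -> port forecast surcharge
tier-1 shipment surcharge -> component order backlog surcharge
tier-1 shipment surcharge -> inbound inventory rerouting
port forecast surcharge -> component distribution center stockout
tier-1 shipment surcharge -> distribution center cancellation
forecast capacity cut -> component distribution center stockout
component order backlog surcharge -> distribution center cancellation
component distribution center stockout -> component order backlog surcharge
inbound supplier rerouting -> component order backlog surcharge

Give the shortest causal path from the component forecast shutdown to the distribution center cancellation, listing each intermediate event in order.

the component forecast shutdown → the port forecast surcharge
the port forecast surcharge → the component distribution center stockout
the component distribution center stockout → the component order backlog surcharge
the component order backlog surcharge → the distribution center cancellation
Length: 4 steps.

the component forecast shutdown → the port forecast surcharge → the component distribution center stockout → the component order backlog surcharge → the distribution center cancellation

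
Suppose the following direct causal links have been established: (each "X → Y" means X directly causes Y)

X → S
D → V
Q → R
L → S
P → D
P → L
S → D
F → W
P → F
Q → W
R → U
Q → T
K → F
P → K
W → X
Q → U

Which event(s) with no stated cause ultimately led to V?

P, Q

Tracing upstream from V: V ← D ← S ← X ← W ← Q.
A separate upstream branch: V ← D ← P.
Each of those chain origins has no stated cause.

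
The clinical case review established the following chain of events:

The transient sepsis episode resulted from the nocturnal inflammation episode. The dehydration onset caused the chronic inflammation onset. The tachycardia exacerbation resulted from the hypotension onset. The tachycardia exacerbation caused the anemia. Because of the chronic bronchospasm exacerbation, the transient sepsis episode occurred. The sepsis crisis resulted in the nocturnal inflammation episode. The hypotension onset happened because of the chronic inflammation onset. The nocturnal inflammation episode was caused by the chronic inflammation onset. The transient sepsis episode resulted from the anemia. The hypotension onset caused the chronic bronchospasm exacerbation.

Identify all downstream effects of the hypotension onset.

Direct effects: the tachycardia exacerbation, the chronic bronchospasm exacerbation.
2 steps out: the anemia, the transient sepsis episode.
Not reachable from it: the dehydration onset, the chronic inflammation onset, the sepsis crisis, the nocturnal inflammation episode.

the anemia, the chronic bronchospasm exacerbation, the tachycardia exacerbation, the transient sepsis episode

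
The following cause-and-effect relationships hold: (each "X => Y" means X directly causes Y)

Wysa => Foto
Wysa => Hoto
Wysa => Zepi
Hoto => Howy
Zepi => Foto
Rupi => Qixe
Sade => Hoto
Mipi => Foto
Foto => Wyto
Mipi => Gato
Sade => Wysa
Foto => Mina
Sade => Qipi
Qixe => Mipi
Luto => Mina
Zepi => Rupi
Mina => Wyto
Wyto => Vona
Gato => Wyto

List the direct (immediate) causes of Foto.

Mipi, Wysa, Zepi

Upstream contributors include Sade, Rupi, Qixe, but only Mipi, Wysa, Zepi feed directly into Foto.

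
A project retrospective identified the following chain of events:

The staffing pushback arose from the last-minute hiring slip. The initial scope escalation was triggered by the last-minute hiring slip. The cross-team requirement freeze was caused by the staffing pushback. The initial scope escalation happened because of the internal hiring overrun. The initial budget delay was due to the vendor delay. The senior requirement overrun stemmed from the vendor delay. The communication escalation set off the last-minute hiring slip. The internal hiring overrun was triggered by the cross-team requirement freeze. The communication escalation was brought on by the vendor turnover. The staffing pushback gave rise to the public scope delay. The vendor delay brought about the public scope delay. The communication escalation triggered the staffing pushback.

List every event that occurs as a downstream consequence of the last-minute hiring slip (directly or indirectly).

Direct effects: the staffing pushback, the initial scope escalation.
2 steps out: the cross-team requirement freeze, the public scope delay.
3 steps out: the internal hiring overrun.
Not reachable from it: the vendor delay, the initial budget delay, the vendor turnover, the communication escalation, the senior requirement overrun.

the cross-team requirement freeze, the initial scope escalation, the internal hiring overrun, the public scope delay, the staffing pushback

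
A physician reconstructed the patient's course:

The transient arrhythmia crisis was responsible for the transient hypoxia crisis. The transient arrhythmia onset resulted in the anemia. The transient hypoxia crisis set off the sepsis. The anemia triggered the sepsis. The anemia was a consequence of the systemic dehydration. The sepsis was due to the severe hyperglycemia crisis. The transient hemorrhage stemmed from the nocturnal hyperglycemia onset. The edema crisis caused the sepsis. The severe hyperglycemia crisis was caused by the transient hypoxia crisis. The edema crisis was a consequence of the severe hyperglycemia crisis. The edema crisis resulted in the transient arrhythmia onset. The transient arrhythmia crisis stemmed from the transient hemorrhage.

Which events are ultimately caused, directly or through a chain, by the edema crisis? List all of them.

Direct effects: the transient arrhythmia onset, the sepsis.
2 steps out: the anemia.
Not reachable from it: the nocturnal hyperglycemia onset, the transient hemorrhage, the transient arrhythmia crisis, the transient hypoxia crisis, the systemic dehydration, the severe hyperglycemia crisis.

the anemia, the sepsis, the transient arrhythmia onset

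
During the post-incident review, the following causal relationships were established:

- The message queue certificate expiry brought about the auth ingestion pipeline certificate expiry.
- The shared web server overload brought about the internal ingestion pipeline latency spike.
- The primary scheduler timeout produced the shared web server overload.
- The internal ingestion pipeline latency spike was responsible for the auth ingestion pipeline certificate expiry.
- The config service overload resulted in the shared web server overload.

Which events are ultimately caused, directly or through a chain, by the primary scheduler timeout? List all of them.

Direct effects: the shared web server overload.
2 steps out: the internal ingestion pipeline latency spike.
3 steps out: the auth ingestion pipeline certificate expiry.
Not reachable from it: the config service overload, the message queue certificate expiry.

the auth ingestion pipeline certificate expiry, the internal ingestion pipeline latency spike, the shared web server overload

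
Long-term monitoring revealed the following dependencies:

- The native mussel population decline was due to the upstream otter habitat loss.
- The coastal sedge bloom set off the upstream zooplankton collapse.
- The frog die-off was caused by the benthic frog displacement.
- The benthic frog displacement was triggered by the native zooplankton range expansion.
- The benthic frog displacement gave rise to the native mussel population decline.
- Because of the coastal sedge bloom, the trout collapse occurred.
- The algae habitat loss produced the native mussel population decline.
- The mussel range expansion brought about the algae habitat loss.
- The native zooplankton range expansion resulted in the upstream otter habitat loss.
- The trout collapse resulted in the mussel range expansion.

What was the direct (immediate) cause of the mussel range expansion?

the trout collapse

Upstream contributors include the coastal sedge bloom, but only the trout collapse feeds directly into the mussel range expansion.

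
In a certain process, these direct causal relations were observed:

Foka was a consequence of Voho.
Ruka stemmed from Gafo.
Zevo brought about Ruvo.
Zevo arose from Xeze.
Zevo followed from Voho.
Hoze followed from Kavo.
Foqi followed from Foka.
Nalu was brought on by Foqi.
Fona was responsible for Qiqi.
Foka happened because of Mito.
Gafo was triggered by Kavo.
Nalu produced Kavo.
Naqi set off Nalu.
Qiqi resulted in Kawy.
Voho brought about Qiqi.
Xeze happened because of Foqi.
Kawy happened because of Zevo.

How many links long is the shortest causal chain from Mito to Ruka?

Shortest chain: Mito → Foka → Foqi → Nalu → Kavo → Gafo → Ruka.

6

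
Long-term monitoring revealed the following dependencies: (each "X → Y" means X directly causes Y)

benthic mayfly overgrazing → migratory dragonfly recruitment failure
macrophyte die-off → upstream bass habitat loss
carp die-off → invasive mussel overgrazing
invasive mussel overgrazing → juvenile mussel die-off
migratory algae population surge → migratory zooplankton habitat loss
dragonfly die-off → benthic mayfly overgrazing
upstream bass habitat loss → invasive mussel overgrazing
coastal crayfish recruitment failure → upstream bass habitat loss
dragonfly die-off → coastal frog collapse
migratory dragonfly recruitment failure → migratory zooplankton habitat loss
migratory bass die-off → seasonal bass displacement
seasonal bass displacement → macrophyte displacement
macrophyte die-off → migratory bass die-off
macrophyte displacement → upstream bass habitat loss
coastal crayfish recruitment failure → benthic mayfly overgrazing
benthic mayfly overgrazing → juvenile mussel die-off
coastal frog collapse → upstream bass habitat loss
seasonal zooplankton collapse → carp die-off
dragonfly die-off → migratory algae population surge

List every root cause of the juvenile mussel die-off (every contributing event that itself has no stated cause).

the coastal crayfish recruitment failure, the dragonfly die-off, the macrophyte die-off, the seasonal zooplankton collapse

Tracing upstream from the juvenile mussel die-off: the juvenile mussel die-off ← the benthic mayfly overgrazing ← the coastal crayfish recruitment failure.
A separate upstream branch: the juvenile mussel die-off ← the benthic mayfly overgrazing ← the dragonfly die-off.
A separate upstream branch: the juvenile mussel die-off ← the invasive mussel overgrazing ← the upstream bass habitat loss ← the macrophyte die-off.
A separate upstream branch: the juvenile mussel die-off ← the invasive mussel overgrazing ← the carp die-off ← the seasonal zooplankton collapse.
Each of those chain origins has no stated cause.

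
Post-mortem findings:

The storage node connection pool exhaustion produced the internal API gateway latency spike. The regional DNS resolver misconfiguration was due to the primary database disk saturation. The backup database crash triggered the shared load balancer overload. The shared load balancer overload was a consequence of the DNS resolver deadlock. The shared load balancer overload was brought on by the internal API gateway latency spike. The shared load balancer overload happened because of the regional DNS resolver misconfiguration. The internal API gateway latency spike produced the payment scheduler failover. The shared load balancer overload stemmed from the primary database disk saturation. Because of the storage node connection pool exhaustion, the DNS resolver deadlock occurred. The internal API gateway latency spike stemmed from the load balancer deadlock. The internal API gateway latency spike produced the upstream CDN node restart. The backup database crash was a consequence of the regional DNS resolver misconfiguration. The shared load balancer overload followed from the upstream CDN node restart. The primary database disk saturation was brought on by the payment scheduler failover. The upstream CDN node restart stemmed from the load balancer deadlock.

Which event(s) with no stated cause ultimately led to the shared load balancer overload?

Tracing upstream from the shared load balancer overload: the shared load balancer overload ← the internal API gateway latency spike ← the load balancer deadlock.
A separate upstream branch: the shared load balancer overload ← the internal API gateway latency spike ← the storage node connection pool exhaustion.
Each of those chain origins has no stated cause.

the load balancer deadlock, the storage node connection pool exhaustion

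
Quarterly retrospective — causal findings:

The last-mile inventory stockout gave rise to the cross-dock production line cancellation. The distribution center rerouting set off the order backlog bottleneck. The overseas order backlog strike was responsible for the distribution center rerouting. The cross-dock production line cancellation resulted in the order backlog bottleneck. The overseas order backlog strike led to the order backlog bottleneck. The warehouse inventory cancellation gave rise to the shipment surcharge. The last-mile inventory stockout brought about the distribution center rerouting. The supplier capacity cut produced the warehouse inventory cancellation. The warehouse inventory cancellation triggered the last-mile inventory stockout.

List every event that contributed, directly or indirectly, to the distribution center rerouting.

the last-mile inventory stockout, the overseas order backlog strike, the supplier capacity cut, the warehouse inventory cancellation

Immediate causes of the distribution center rerouting: the last-mile inventory stockout, the overseas order backlog strike.
Further upstream: the supplier capacity cut, the warehouse inventory cancellation.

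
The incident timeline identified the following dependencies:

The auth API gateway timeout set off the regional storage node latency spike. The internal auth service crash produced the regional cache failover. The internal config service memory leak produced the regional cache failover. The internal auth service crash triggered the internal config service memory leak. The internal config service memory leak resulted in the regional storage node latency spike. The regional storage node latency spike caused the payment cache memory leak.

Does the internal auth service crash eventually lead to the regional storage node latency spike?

Yes

There is a causal chain: the internal auth service crash → the internal config service memory leak → the regional storage node latency spike.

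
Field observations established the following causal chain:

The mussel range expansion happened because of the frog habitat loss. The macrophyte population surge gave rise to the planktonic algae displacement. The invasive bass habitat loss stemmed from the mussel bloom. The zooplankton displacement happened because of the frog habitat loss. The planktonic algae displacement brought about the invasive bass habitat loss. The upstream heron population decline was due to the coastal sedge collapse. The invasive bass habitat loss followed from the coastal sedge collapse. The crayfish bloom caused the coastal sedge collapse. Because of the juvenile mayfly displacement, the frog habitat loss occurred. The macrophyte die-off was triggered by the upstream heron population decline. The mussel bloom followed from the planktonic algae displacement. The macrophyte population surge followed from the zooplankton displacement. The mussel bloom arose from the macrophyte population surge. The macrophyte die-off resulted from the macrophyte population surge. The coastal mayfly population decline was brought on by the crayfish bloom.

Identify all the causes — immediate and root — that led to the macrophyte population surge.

Immediate cause of the macrophyte population surge: the zooplankton displacement.
Further upstream: the juvenile mayfly displacement, the frog habitat loss.

the frog habitat loss, the juvenile mayfly displacement, the zooplankton displacement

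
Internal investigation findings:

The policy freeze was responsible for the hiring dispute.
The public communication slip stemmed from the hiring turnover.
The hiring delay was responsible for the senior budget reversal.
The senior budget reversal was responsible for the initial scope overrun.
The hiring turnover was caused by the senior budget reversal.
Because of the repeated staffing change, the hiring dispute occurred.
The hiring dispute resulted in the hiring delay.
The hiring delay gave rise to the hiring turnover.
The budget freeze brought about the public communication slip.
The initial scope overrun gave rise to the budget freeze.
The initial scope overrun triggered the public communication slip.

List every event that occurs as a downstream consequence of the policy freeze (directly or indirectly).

Direct effects: the hiring dispute.
2 steps out: the hiring delay.
3 steps out: the senior budget reversal, the hiring turnover.
4 steps out: the initial scope overrun, the public communication slip.
5 steps out: the budget freeze.
Not reachable from it: the repeated staffing change.

the budget freeze, the hiring delay, the hiring dispute, the hiring turnover, the initial scope overrun, the public communication slip, the senior budget reversal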